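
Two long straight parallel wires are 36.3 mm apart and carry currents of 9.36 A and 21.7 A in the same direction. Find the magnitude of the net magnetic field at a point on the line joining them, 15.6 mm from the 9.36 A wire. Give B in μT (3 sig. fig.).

B ≈ 89.7 μT

Each long wire gives B = μ₀I/(2πd). Distances are d₁ = 0.0156 m and d₂ = 0.0207 m.
B₁ = 1.20×10⁻⁴ T, B₂ = 2.10×10⁻⁴ T.
Between parallel currents the two contributions point in opposite directions, so they subtract. B = |B₁ − B₂| = |1.20×10⁻⁴ − 2.10×10⁻⁴| = 8.97×10⁻⁵ T.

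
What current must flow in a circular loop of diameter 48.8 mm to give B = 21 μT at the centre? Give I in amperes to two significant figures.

At the centre of a circular loop B = μ₀I/(2R), so I = 2RB/μ₀.
With R = 0.0244 m, I = 2 × 0.0244 × 2.10×10⁻⁵ / (4π×10⁻⁷) = 0.816 A.

I ≈ 0.82 A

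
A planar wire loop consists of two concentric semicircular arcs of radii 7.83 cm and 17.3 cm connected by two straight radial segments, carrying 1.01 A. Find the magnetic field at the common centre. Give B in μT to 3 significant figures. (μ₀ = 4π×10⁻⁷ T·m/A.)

The radial connectors point toward the centre, so dl × r̂ = 0 and they contribute nothing.
Each semicircle gives μ₀I/(4R): inner arc 4.05×10⁻⁶ T, outer arc 1.83×10⁻⁶ T.
The two arcs carry current in opposite angular senses, so their fields oppose: B = |4.05×10⁻⁶ − 1.83×10⁻⁶| = 2.22×10⁻⁶ T.

B ≈ 2.22 μT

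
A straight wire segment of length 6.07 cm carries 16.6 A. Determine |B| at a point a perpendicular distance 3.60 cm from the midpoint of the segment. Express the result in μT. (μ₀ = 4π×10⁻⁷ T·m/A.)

For a finite straight segment, B = (μ₀I/4πd)(sinθ₁ + sinθ₂), where θ₁, θ₂ are the angles from the perpendicular to each end.
The perpendicular from the point meets the wire at its midpoint, so each end is L/2 = 0.03035 m away along the wire.
sinθ₁ = 0.03035/√(0.03035²+0.036²) = 0.6446; sinθ₂ = 0.03035/√(0.03035²+0.036²) = 0.6446.
B = (4π×10⁻⁷ × 16.6) / (4π × 0.036) × (0.6446 + 0.6446) = 5.94×10⁻⁵ T.

B ≈ 59.4 μT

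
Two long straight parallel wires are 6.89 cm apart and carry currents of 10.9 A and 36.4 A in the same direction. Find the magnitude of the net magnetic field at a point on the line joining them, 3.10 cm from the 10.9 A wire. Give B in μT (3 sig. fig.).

Each long wire gives B = μ₀I/(2πd). Distances are d₁ = 0.031 m and d₂ = 0.0379 m.
B₁ = 7.03×10⁻⁵ T, B₂ = 1.92×10⁻⁴ T.
Between parallel currents the two contributions point in opposite directions, so they subtract. B = |B₁ − B₂| = |7.03×10⁻⁵ − 1.92×10⁻⁴| = 1.22×10⁻⁴ T.

B ≈ 122 μT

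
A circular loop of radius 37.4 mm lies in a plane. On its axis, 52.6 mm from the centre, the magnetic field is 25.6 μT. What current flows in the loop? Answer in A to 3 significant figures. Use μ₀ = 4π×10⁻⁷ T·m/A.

I ≈ 7.83 A

On the axis of a loop, B = μ₀IR²/[2(R²+z²)^(3/2)], so I = 2B(R²+z²)^(3/2)/(μ₀R²).
R² + z² = 0.001399 + 0.002767 = 0.004166 m²; raised to 3/2 gives 2.69×10⁻⁴ m³.
I = 2 × 2.56×10⁻⁵ × 2.69×10⁻⁴ / (1.26×10⁻⁶ × 0.001399) = 7.83 A.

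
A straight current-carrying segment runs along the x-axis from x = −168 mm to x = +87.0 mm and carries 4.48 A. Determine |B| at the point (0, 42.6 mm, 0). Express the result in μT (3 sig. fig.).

For a finite straight segment, B = (μ₀I/4πd)(sinθ₁ + sinθ₂), where θ₁, θ₂ are the angles from the perpendicular to each end.
The perpendicular distance is d = 0.0426 m; the end-offsets along the wire are a = 0.168 m and b = 0.087 m.
sinθ₁ = 0.168/√(0.168²+0.0426²) = 0.9693; sinθ₂ = 0.087/√(0.087²+0.0426²) = 0.8981.
B = (4π×10⁻⁷ × 4.48) / (4π × 0.0426) × (0.9693 + 0.8981) = 1.96×10⁻⁵ T.

B ≈ 19.6 μT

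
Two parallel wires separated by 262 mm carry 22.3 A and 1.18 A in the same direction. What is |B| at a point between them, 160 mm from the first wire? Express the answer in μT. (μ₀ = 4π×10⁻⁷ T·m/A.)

B ≈ 25.6 μT

Each long wire gives B = μ₀I/(2πd). Distances are d₁ = 0.16 m and d₂ = 0.102 m.
B₁ = 2.79×10⁻⁵ T, B₂ = 2.31×10⁻⁶ T.
Between parallel currents the two contributions point in opposite directions, so they subtract. B = |B₁ − B₂| = |2.79×10⁻⁵ − 2.31×10⁻⁶| = 2.56×10⁻⁵ T.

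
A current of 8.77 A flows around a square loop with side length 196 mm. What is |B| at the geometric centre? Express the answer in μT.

B ≈ 50.6 μT

Each side is a finite straight segment at perpendicular distance d = a/(2 tan(π/4)) = 0.098 m from the centre, with end-angles ±π/4.
One side contributes B₁ = (μ₀I/4πd)·2 sin(π/4) = 1.27×10⁻⁵ T.
All 4 sides add in the same direction: B = 4 × 1.27×10⁻⁵ = 5.06×10⁻⁵ T.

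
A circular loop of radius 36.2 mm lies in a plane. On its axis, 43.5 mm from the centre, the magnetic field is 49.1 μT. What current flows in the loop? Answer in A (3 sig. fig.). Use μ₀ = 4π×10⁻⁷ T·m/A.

On the axis of a loop, B = μ₀IR²/[2(R²+z²)^(3/2)], so I = 2B(R²+z²)^(3/2)/(μ₀R²).
R² + z² = 0.00131 + 0.001892 = 0.003203 m²; raised to 3/2 gives 1.81×10⁻⁴ m³.
I = 2 × 4.91×10⁻⁵ × 1.81×10⁻⁴ / (1.26×10⁻⁶ × 0.00131) = 10.8 A.

I ≈ 10.8 A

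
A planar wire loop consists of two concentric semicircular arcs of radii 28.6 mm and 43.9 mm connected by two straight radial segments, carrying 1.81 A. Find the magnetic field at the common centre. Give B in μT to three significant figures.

The radial connectors point toward the centre, so dl × r̂ = 0 and they contribute nothing.
Each semicircle gives μ₀I/(4R): inner arc 1.99×10⁻⁵ T, outer arc 1.30×10⁻⁵ T.
The two arcs carry current in opposite angular senses, so their fields oppose: B = |1.99×10⁻⁵ − 1.30×10⁻⁵| = 6.93×10⁻⁶ T.

B ≈ 6.93 μT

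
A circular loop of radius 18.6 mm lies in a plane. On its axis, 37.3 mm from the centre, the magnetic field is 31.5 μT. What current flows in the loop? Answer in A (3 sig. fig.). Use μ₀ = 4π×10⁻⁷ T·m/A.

I ≈ 10.5 A

On the axis of a loop, B = μ₀IR²/[2(R²+z²)^(3/2)], so I = 2B(R²+z²)^(3/2)/(μ₀R²).
R² + z² = 0.000346 + 0.001391 = 0.001737 m²; raised to 3/2 gives 7.24×10⁻⁵ m³.
I = 2 × 3.15×10⁻⁵ × 7.24×10⁻⁵ / (1.26×10⁻⁶ × 0.000346) = 10.5 A.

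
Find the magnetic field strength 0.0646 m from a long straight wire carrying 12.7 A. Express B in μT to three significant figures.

For an infinitely long straight wire, B = μ₀I/(2πd).
B = (4π×10⁻⁷ × 12.7) / (2π × 0.0646) = 3.93×10⁻⁵ T.

B ≈ 39.3 μT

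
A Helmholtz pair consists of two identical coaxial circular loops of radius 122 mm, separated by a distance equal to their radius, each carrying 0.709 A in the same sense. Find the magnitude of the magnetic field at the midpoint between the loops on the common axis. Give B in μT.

Each loop contributes B = μ₀IR²/[2(R²+z²)^(3/2)] on the axis, with z measured from that loop.
Loop 1 (z = 0.061 m): B₁ = 2.61×10⁻⁶ T. Loop 2 (z = 0.061 m): B₂ = 2.61×10⁻⁶ T.
The fields add: B = B₁ + B₂ = 5.23×10⁻⁶ T.

B ≈ 5.23 μT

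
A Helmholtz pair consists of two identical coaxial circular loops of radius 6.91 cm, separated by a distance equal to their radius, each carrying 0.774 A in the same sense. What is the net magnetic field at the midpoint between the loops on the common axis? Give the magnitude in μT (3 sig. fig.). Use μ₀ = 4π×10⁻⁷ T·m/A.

B ≈ 10.1 μT

Each loop contributes B = μ₀IR²/[2(R²+z²)^(3/2)] on the axis, with z measured from that loop.
Loop 1 (z = 0.03455 m): B₁ = 5.04×10⁻⁶ T. Loop 2 (z = 0.03455 m): B₂ = 5.04×10⁻⁶ T.
The fields add: B = B₁ + B₂ = 1.01×10⁻⁵ T.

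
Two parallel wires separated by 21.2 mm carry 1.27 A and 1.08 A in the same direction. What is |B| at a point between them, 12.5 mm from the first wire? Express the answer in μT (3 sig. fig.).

Each long wire gives B = μ₀I/(2πd). Distances are d₁ = 0.0125 m and d₂ = 0.0087 m.
B₁ = 2.03×10⁻⁵ T, B₂ = 2.48×10⁻⁵ T.
Between parallel currents the two contributions point in opposite directions, so they subtract. B = |B₁ − B₂| = |2.03×10⁻⁵ − 2.48×10⁻⁵| = 4.51×10⁻⁶ T.

B ≈ 4.51 μT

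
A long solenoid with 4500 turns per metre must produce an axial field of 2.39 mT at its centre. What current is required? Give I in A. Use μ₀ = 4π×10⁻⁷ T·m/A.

I ≈ 0.423 A

Inside a long solenoid B = μ₀nI with n = 4500 m⁻¹, so I = B/(μ₀n).
I = 2.39×10⁻³ / (4π×10⁻⁷ × 4500) = 0.423 A.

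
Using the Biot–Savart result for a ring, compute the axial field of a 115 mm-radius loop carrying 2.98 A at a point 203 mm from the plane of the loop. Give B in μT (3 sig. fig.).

B ≈ 1.95 μT

On the axis of a circular loop, B = μ₀IR² / [2(R²+z²)^(3/2)].
R² + z² = (0.115)² + (0.203)² = 0.05443 m², and (R²+z²)^(3/2) = 1.27×10⁻² m³.
B = (4π×10⁻⁷ × 2.98 × 0.01323) / (2 × 1.27×10⁻²) = 1.95×10⁻⁶ T.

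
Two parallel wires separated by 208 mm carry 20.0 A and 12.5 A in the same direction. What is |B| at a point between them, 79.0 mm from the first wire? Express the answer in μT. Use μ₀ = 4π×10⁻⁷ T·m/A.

Each long wire gives B = μ₀I/(2πd). Distances are d₁ = 0.079 m and d₂ = 0.129 m.
B₁ = 5.06×10⁻⁵ T, B₂ = 1.94×10⁻⁵ T.
Between parallel currents the two contributions point in opposite directions, so they subtract. B = |B₁ − B₂| = |5.06×10⁻⁵ − 1.94×10⁻⁵| = 3.13×10⁻⁵ T.

B ≈ 31.3 μT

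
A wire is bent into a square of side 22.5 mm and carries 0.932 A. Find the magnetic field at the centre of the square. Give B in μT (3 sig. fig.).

B ≈ 46.9 μT

Each side is a finite straight segment at perpendicular distance d = a/(2 tan(π/4)) = 0.01125 m from the centre, with end-angles ±π/4.
One side contributes B₁ = (μ₀I/4πd)·2 sin(π/4) = 1.17×10⁻⁵ T.
All 4 sides add in the same direction: B = 4 × 1.17×10⁻⁵ = 4.69×10⁻⁵ T.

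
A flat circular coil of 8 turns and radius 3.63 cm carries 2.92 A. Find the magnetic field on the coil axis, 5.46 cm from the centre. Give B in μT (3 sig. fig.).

B ≈ 68.6 μT

For an N-turn flat coil, B = Nμ₀IR²/[2(R²+z²)^(3/2)] with R = 0.0363 m, z = 0.0546 m.
B = 8 × 8.58×10⁻⁶ T = 6.86×10⁻⁵ T.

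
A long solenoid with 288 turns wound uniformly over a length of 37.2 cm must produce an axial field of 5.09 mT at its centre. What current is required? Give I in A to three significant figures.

I ≈ 5.23 A

Inside a long solenoid B = μ₀nI with n = 774.2 m⁻¹, so I = B/(μ₀n).
I = 5.09×10⁻³ / (4π×10⁻⁷ × 774.2) = 5.23 A.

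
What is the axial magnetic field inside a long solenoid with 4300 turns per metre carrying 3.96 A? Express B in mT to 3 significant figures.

B ≈ 21.4 mT

Inside a long solenoid, B = μ₀nI with n = 4300 turns/m.
B = 4π×10⁻⁷ × 4300 × 3.96 = 2.14×10⁻² T.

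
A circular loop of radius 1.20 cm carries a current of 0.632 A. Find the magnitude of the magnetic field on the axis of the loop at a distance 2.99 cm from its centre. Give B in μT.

B ≈ 1.71 μT

On the axis of a circular loop, B = μ₀IR² / [2(R²+z²)^(3/2)].
R² + z² = (0.012)² + (0.0299)² = 0.001038 m², and (R²+z²)^(3/2) = 3.34×10⁻⁵ m³.
B = (4π×10⁻⁷ × 0.632 × 0.000144) / (2 × 3.34×10⁻⁵) = 1.71×10⁻⁶ T.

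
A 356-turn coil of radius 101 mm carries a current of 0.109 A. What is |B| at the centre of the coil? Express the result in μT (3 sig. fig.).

For an N-turn flat coil, B = Nμ₀I/(2R) with R = 0.101 m.
B = 356 × 6.78×10⁻⁷ T = 2.41×10⁻⁴ T.

B ≈ 241 μT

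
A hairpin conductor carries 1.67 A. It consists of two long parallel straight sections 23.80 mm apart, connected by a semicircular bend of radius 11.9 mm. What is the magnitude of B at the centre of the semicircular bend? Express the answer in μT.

B ≈ 72.2 μT

The semicircular arc contributes B_arc = μ₀I·π/(4πR) = μ₀I/(4R) = 4.41×10⁻⁵ T.
Each semi-infinite lead is at perpendicular distance R = 0.0119 m from the centre, with the perpendicular foot at its near end, so it contributes μ₀I/(4πR); both point the same way, together 2.81×10⁻⁵ T.
Arc and leads all point the same direction: B = 4.41×10⁻⁵ + 2.81×10⁻⁵ = 7.22×10⁻⁵ T.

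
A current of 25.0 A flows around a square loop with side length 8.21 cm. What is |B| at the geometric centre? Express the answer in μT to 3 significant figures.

B ≈ 345 μT

Each side is a finite straight segment at perpendicular distance d = a/(2 tan(π/4)) = 0.04105 m from the centre, with end-angles ±π/4.
One side contributes B₁ = (μ₀I/4πd)·2 sin(π/4) = 8.61×10⁻⁵ T.
All 4 sides add in the same direction: B = 4 × 8.61×10⁻⁵ = 3.45×10⁻⁴ T.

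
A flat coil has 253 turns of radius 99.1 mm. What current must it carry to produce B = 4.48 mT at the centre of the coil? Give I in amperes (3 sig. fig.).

I ≈ 2.79 A

For an N-turn coil, B = Nμ₀I/(2R) with R = 0.0991 m, so I = 2RB/(Nμ₀) = 2 × 0.0991 × 4.48×10⁻³ / (253 × 4π×10⁻⁷) = 2.79 A.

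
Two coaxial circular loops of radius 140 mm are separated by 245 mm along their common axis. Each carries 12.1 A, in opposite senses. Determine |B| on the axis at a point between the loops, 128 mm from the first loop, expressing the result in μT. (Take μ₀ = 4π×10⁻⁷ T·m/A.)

Each loop contributes B = μ₀IR²/[2(R²+z²)^(3/2)] on the axis, with z measured from that loop.
Loop 1 (z = 0.128 m): B₁ = 2.18×10⁻⁵ T. Loop 2 (z = 0.117 m): B₂ = 2.45×10⁻⁵ T.
The fields oppose: B = |B₁ − B₂| = 2.70×10⁻⁶ T.

B ≈ 2.70 μT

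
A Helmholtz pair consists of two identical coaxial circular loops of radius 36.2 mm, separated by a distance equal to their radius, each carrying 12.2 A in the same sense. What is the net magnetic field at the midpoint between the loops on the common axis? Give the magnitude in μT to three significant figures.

B ≈ 303 μT

Each loop contributes B = μ₀IR²/[2(R²+z²)^(3/2)] on the axis, with z measured from that loop.
Loop 1 (z = 0.0181 m): B₁ = 1.52×10⁻⁴ T. Loop 2 (z = 0.0181 m): B₂ = 1.52×10⁻⁴ T.
The fields add: B = B₁ + B₂ = 3.03×10⁻⁴ T.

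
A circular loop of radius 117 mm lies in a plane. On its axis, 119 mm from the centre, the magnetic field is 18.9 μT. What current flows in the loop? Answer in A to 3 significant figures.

I ≈ 10.2 A

On the axis of a loop, B = μ₀IR²/[2(R²+z²)^(3/2)], so I = 2B(R²+z²)^(3/2)/(μ₀R²).
R² + z² = 0.01369 + 0.01416 = 0.02785 m²; raised to 3/2 gives 4.65×10⁻³ m³.
I = 2 × 1.89×10⁻⁵ × 4.65×10⁻³ / (1.26×10⁻⁶ × 0.01369) = 10.2 A.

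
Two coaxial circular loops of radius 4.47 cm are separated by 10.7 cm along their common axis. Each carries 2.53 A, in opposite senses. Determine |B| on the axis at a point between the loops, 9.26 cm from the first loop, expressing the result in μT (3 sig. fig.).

Each loop contributes B = μ₀IR²/[2(R²+z²)^(3/2)] on the axis, with z measured from that loop.
Loop 1 (z = 0.0926 m): B₁ = 2.92×10⁻⁶ T. Loop 2 (z = 0.0144 m): B₂ = 3.07×10⁻⁵ T.
The fields oppose: B = |B₁ − B₂| = 2.77×10⁻⁵ T.

B ≈ 27.7 μT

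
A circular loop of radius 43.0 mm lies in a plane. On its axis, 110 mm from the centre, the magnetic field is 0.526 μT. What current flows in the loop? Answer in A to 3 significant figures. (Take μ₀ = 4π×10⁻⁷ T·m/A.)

On the axis of a loop, B = μ₀IR²/[2(R²+z²)^(3/2)], so I = 2B(R²+z²)^(3/2)/(μ₀R²).
R² + z² = 0.001849 + 0.0121 = 0.01395 m²; raised to 3/2 gives 1.65×10⁻³ m³.
I = 2 × 5.26×10⁻⁷ × 1.65×10⁻³ / (1.26×10⁻⁶ × 0.001849) = 0.746 A.

I ≈ 0.746 A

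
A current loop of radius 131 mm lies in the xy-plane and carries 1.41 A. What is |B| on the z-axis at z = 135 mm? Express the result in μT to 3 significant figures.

On the axis of a circular loop, B = μ₀IR² / [2(R²+z²)^(3/2)].
R² + z² = (0.131)² + (0.135)² = 0.03539 m², and (R²+z²)^(3/2) = 6.66×10⁻³ m³.
B = (4π×10⁻⁷ × 1.41 × 0.01716) / (2 × 6.66×10⁻³) = 2.28×10⁻⁶ T.

B ≈ 2.28 μT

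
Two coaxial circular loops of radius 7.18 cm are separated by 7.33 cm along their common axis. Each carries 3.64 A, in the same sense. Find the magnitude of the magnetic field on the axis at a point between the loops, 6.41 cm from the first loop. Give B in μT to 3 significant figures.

Each loop contributes B = μ₀IR²/[2(R²+z²)^(3/2)] on the axis, with z measured from that loop.
Loop 1 (z = 0.0641 m): B₁ = 1.32×10⁻⁵ T. Loop 2 (z = 0.0092 m): B₂ = 3.11×10⁻⁵ T.
The fields add: B = B₁ + B₂ = 4.43×10⁻⁵ T.

B ≈ 44.3 μT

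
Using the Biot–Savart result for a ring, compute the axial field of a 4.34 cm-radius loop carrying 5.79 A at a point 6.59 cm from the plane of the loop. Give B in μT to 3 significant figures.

B ≈ 13.9 μT

On the axis of a circular loop, B = μ₀IR² / [2(R²+z²)^(3/2)].
R² + z² = (0.0434)² + (0.0659)² = 0.006226 m², and (R²+z²)^(3/2) = 4.91×10⁻⁴ m³.
B = (4π×10⁻⁷ × 5.79 × 0.001884) / (2 × 4.91×10⁻⁴) = 1.39×10⁻⁵ T.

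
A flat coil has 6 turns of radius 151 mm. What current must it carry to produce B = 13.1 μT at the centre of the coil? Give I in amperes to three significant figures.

I ≈ 0.525 A

For an N-turn coil, B = Nμ₀I/(2R) with R = 0.151 m, so I = 2RB/(Nμ₀) = 2 × 0.151 × 1.31×10⁻⁵ / (6 × 4π×10⁻⁷) = 0.525 A.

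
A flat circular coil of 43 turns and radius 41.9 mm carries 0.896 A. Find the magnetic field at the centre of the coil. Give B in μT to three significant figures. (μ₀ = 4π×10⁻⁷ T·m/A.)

B ≈ 578 μT

For an N-turn flat coil, B = Nμ₀I/(2R) with R = 0.0419 m.
B = 43 × 1.34×10⁻⁵ T = 5.78×10⁻⁴ T.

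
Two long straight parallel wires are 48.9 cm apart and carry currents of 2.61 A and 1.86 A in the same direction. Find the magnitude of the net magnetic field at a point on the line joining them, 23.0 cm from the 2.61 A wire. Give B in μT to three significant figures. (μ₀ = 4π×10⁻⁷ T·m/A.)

Each long wire gives B = μ₀I/(2πd). Distances are d₁ = 0.23 m and d₂ = 0.259 m.
B₁ = 2.27×10⁻⁶ T, B₂ = 1.44×10⁻⁶ T.
Between parallel currents the two contributions point in opposite directions, so they subtract. B = |B₁ − B₂| = |2.27×10⁻⁶ − 1.44×10⁻⁶| = 8.33×10⁻⁷ T.

B ≈ 0.833 μT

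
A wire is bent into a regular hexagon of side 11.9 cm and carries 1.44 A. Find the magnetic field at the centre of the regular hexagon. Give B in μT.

Each side is a finite straight segment at perpendicular distance d = a/(2 tan(π/6)) = 0.1031 m from the centre, with end-angles ±π/6.
One side contributes B₁ = (μ₀I/4πd)·2 sin(π/6) = 1.40×10⁻⁶ T.
All 6 sides add in the same direction: B = 6 × 1.40×10⁻⁶ = 8.38×10⁻⁶ T.

B ≈ 8.38 μT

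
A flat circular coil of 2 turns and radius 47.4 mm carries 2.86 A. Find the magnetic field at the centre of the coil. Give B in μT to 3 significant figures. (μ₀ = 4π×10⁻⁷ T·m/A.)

B ≈ 75.8 μT

For an N-turn flat coil, B = Nμ₀I/(2R) with R = 0.0474 m.
B = 2 × 3.79×10⁻⁵ T = 7.58×10⁻⁵ T.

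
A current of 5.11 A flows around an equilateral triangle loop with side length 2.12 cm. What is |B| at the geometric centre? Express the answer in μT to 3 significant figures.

Each side is a finite straight segment at perpendicular distance d = a/(2 tan(π/3)) = 0.00612 m from the centre, with end-angles ±π/3.
One side contributes B₁ = (μ₀I/4πd)·2 sin(π/3) = 1.45×10⁻⁴ T.
All 3 sides add in the same direction: B = 3 × 1.45×10⁻⁴ = 4.34×10⁻⁴ T.

B ≈ 434 μT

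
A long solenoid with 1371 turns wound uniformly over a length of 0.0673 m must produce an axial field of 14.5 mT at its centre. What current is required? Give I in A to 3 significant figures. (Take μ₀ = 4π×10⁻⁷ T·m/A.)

Inside a long solenoid B = μ₀nI with n = 2.037×10⁴ m⁻¹, so I = B/(μ₀n).
I = 1.45×10⁻² / (4π×10⁻⁷ × 2.037×10⁴) = 0.566 A.

I ≈ 0.566 A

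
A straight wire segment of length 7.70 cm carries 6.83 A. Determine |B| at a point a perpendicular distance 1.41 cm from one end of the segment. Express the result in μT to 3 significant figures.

For a finite straight segment, B = (μ₀I/4πd)(sinθ₁ + sinθ₂), where θ₁, θ₂ are the angles from the perpendicular to each end.
The perpendicular foot is at one end, so the two end-offsets along the wire are 0 and L = 0.077 m.
sinθ₁ = 0/√(0²+0.0141²) = 0.0000; sinθ₂ = 0.077/√(0.077²+0.0141²) = 0.9836.
B = (4π×10⁻⁷ × 6.83) / (4π × 0.0141) × (0.0000 + 0.9836) = 4.76×10⁻⁵ T.

B ≈ 47.6 μT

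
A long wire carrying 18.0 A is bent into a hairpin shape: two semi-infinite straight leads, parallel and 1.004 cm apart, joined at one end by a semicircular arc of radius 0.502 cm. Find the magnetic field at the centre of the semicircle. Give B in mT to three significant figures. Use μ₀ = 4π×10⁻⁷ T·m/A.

The semicircular arc contributes B_arc = μ₀I·π/(4πR) = μ₀I/(4R) = 1.13×10⁻³ T.
Each semi-infinite lead is at perpendicular distance R = 0.00502 m from the centre, with the perpendicular foot at its near end, so it contributes μ₀I/(4πR); both point the same way, together 7.17×10⁻⁴ T.
Arc and leads all point the same direction: B = 1.13×10⁻³ + 7.17×10⁻⁴ = 1.84×10⁻³ T.

B ≈ 1.84 mT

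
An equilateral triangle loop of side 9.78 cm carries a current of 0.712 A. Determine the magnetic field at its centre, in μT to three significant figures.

B ≈ 13.1 μT

Each side is a finite straight segment at perpendicular distance d = a/(2 tan(π/3)) = 0.02823 m from the centre, with end-angles ±π/3.
One side contributes B₁ = (μ₀I/4πd)·2 sin(π/3) = 4.37×10⁻⁶ T.
All 3 sides add in the same direction: B = 3 × 4.37×10⁻⁶ = 1.31×10⁻⁵ T.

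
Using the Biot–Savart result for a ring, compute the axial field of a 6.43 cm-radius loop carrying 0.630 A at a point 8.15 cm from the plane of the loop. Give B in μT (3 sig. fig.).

B ≈ 1.46 μT

On the axis of a circular loop, B = μ₀IR² / [2(R²+z²)^(3/2)].
R² + z² = (0.0643)² + (0.0815)² = 0.01078 m², and (R²+z²)^(3/2) = 1.12×10⁻³ m³.
B = (4π×10⁻⁷ × 0.630 × 0.004134) / (2 × 1.12×10⁻³) = 1.46×10⁻⁶ T.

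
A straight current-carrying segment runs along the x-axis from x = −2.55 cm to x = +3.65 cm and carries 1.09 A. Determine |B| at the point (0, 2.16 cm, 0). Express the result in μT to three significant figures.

B ≈ 8.19 μT

For a finite straight segment, B = (μ₀I/4πd)(sinθ₁ + sinθ₂), where θ₁, θ₂ are the angles from the perpendicular to each end.
The perpendicular distance is d = 0.0216 m; the end-offsets along the wire are a = 0.0255 m and b = 0.0365 m.
sinθ₁ = 0.0255/√(0.0255²+0.0216²) = 0.7630; sinθ₂ = 0.0365/√(0.0365²+0.0216²) = 0.8606.
B = (4π×10⁻⁷ × 1.09) / (4π × 0.0216) × (0.7630 + 0.8606) = 8.19×10⁻⁶ T.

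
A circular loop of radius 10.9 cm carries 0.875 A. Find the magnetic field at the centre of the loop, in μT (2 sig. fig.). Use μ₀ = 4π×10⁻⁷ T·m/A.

At the centre of a circular loop the Biot–Savart law gives B = μ₀I/(2R).
B = (4π×10⁻⁷ × 0.875) / (2 × 0.109) = 5.04×10⁻⁶ T.

B ≈ 5.0 μT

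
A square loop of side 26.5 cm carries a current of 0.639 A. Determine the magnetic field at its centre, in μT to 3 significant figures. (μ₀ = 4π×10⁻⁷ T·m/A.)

Each side is a finite straight segment at perpendicular distance d = a/(2 tan(π/4)) = 0.1325 m from the centre, with end-angles ±π/4.
One side contributes B₁ = (μ₀I/4πd)·2 sin(π/4) = 6.82×10⁻⁷ T.
All 4 sides add in the same direction: B = 4 × 6.82×10⁻⁷ = 2.73×10⁻⁶ T.

B ≈ 2.73 μT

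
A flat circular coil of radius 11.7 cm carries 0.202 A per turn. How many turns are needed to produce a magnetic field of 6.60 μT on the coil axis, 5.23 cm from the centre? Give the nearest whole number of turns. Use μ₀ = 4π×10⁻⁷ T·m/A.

For an N-turn coil, B = Nμ₀IR²/[2(R²+z²)^(3/2)]. A single turn gives B₁ = 8.25×10⁻⁷ T with R = 0.117 m, z = 0.0523 m.
N = B/B₁ = 6.60×10⁻⁶ / 8.25×10⁻⁷ = 8.00.

N = 8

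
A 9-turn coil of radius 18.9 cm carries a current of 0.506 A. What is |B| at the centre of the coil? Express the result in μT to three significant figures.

B ≈ 15.1 μT

For an N-turn flat coil, B = Nμ₀I/(2R) with R = 0.189 m.
B = 9 × 1.68×10⁻⁶ T = 1.51×10⁻⁵ T.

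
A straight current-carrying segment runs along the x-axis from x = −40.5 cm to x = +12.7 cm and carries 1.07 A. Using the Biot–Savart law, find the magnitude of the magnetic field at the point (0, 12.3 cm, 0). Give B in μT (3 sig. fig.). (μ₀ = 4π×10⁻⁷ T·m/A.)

For a finite straight segment, B = (μ₀I/4πd)(sinθ₁ + sinθ₂), where θ₁, θ₂ are the angles from the perpendicular to each end.
The perpendicular distance is d = 0.123 m; the end-offsets along the wire are a = 0.405 m and b = 0.127 m.
sinθ₁ = 0.405/√(0.405²+0.123²) = 0.9568; sinθ₂ = 0.127/√(0.127²+0.123²) = 0.7183.
B = (4π×10⁻⁷ × 1.07) / (4π × 0.123) × (0.9568 + 0.7183) = 1.46×10⁻⁶ T.

B ≈ 1.46 μT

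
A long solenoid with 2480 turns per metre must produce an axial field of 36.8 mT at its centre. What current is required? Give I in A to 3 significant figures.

Inside a long solenoid B = μ₀nI with n = 2480 m⁻¹, so I = B/(μ₀n).
I = 3.68×10⁻² / (4π×10⁻⁷ × 2480) = 11.8 A.

I ≈ 11.8 A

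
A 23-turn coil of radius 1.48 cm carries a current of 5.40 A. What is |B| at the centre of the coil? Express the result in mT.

For an N-turn flat coil, B = Nμ₀I/(2R) with R = 0.0148 m.
B = 23 × 2.29×10⁻⁴ T = 5.27×10⁻³ T.

B ≈ 5.27 mT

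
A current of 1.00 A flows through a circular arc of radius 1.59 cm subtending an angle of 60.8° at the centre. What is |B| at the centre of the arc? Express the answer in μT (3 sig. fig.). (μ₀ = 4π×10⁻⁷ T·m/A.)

B ≈ 6.67 μT

The Biot–Savart field of a circular arc at its centre is B = μ₀Iφ/(4πR), with φ = 1.061 rad.
B = (4π×10⁻⁷ × 1.00 × 1.061) / (4π × 0.0159) = 6.67×10⁻⁶ T.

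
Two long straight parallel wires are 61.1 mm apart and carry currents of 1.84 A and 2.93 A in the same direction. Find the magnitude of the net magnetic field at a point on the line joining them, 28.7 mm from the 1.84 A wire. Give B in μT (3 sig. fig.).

B ≈ 5.26 μT

Each long wire gives B = μ₀I/(2πd). Distances are d₁ = 0.0287 m and d₂ = 0.0324 m.
B₁ = 1.28×10⁻⁵ T, B₂ = 1.81×10⁻⁵ T.
Between parallel currents the two contributions point in opposite directions, so they subtract. B = |B₁ − B₂| = |1.28×10⁻⁵ − 1.81×10⁻⁵| = 5.26×10⁻⁶ T.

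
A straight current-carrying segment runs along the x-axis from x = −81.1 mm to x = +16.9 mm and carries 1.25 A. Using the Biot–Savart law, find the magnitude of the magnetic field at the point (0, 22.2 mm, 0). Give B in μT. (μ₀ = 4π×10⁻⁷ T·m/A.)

B ≈ 8.84 μT

For a finite straight segment, B = (μ₀I/4πd)(sinθ₁ + sinθ₂), where θ₁, θ₂ are the angles from the perpendicular to each end.
The perpendicular distance is d = 0.0222 m; the end-offsets along the wire are a = 0.0811 m and b = 0.0169 m.
sinθ₁ = 0.0811/√(0.0811²+0.0222²) = 0.9645; sinθ₂ = 0.0169/√(0.0169²+0.0222²) = 0.6057.
B = (4π×10⁻⁷ × 1.25) / (4π × 0.0222) × (0.9645 + 0.6057) = 8.84×10⁻⁶ T.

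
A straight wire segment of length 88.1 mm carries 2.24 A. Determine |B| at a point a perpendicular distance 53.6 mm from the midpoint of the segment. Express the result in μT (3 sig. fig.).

B ≈ 5.31 μT

For a finite straight segment, B = (μ₀I/4πd)(sinθ₁ + sinθ₂), where θ₁, θ₂ are the angles from the perpendicular to each end.
The perpendicular from the point meets the wire at its midpoint, so each end is L/2 = 0.04405 m away along the wire.
sinθ₁ = 0.04405/√(0.04405²+0.0536²) = 0.6349; sinθ₂ = 0.04405/√(0.04405²+0.0536²) = 0.6349.
B = (4π×10⁻⁷ × 2.24) / (4π × 0.0536) × (0.6349 + 0.6349) = 5.31×10⁻⁶ T.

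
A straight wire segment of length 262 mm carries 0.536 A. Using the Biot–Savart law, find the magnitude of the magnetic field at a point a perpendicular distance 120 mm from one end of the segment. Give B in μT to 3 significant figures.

For a finite straight segment, B = (μ₀I/4πd)(sinθ₁ + sinθ₂), where θ₁, θ₂ are the angles from the perpendicular to each end.
The perpendicular foot is at one end, so the two end-offsets along the wire are 0 and L = 0.262 m.
sinθ₁ = 0/√(0²+0.12²) = 0.0000; sinθ₂ = 0.262/√(0.262²+0.12²) = 0.9092.
B = (4π×10⁻⁷ × 0.536) / (4π × 0.12) × (0.0000 + 0.9092) = 4.06×10⁻⁷ T.

B ≈ 0.406 μT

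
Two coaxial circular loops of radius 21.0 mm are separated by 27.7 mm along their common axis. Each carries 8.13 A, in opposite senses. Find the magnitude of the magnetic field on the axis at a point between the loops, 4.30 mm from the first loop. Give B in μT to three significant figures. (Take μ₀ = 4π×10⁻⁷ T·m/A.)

B ≈ 156 μT

Each loop contributes B = μ₀IR²/[2(R²+z²)^(3/2)] on the axis, with z measured from that loop.
Loop 1 (z = 0.0043 m): B₁ = 2.29×10⁻⁴ T. Loop 2 (z = 0.0234 m): B₂ = 7.25×10⁻⁵ T.
The fields oppose: B = |B₁ − B₂| = 1.56×10⁻⁴ T.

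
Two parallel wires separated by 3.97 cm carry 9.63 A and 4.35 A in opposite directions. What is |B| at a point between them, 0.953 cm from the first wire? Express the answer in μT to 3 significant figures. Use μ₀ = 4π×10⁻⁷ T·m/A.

Each long wire gives B = μ₀I/(2πd). Distances are d₁ = 0.00953 m and d₂ = 0.03017 m.
B₁ = 2.02×10⁻⁴ T, B₂ = 2.88×10⁻⁵ T.
Between antiparallel currents both contributions point the same way, so they add. B = B₁ + B₂ = 2.02×10⁻⁴ + 2.88×10⁻⁵ = 2.31×10⁻⁴ T.

B ≈ 231 μT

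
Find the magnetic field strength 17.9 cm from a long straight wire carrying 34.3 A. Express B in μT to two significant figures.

B ≈ 38 μT

For an infinitely long straight wire, B = μ₀I/(2πd).
B = (4π×10⁻⁷ × 34.3) / (2π × 0.179) = 3.83×10⁻⁵ T.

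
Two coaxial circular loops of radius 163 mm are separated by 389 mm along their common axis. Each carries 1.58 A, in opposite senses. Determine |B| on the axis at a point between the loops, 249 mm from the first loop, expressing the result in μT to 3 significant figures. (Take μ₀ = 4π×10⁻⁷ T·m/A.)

Each loop contributes B = μ₀IR²/[2(R²+z²)^(3/2)] on the axis, with z measured from that loop.
Loop 1 (z = 0.249 m): B₁ = 1.00×10⁻⁶ T. Loop 2 (z = 0.14 m): B₂ = 2.66×10⁻⁶ T.
The fields oppose: B = |B₁ − B₂| = 1.66×10⁻⁶ T.

B ≈ 1.66 μT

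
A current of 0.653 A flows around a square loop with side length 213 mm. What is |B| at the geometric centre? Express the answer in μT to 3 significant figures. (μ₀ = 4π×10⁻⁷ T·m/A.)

B ≈ 3.47 μT

Each side is a finite straight segment at perpendicular distance d = a/(2 tan(π/4)) = 0.1065 m from the centre, with end-angles ±π/4.
One side contributes B₁ = (μ₀I/4πd)·2 sin(π/4) = 8.67×10⁻⁷ T.
All 4 sides add in the same direction: B = 4 × 8.67×10⁻⁷ = 3.47×10⁻⁶ T.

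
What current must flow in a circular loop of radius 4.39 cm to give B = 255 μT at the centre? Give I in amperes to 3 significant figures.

At the centre of a circular loop B = μ₀I/(2R), so I = 2RB/μ₀.
With R = 0.0439 m, I = 2 × 0.0439 × 2.55×10⁻⁴ / (4π×10⁻⁷) = 17.8 A.

I ≈ 17.8 A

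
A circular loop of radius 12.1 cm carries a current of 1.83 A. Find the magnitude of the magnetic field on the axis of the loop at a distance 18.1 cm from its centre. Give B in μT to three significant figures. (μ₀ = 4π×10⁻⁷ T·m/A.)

On the axis of a circular loop, B = μ₀IR² / [2(R²+z²)^(3/2)].
R² + z² = (0.121)² + (0.181)² = 0.0474 m², and (R²+z²)^(3/2) = 1.03×10⁻² m³.
B = (4π×10⁻⁷ × 1.83 × 0.01464) / (2 × 1.03×10⁻²) = 1.63×10⁻⁶ T.

B ≈ 1.63 μT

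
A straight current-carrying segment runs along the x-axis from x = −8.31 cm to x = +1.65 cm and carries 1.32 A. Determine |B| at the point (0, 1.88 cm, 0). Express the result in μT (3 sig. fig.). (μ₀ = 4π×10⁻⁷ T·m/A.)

B ≈ 11.5 μT

For a finite straight segment, B = (μ₀I/4πd)(sinθ₁ + sinθ₂), where θ₁, θ₂ are the angles from the perpendicular to each end.
The perpendicular distance is d = 0.0188 m; the end-offsets along the wire are a = 0.0831 m and b = 0.0165 m.
sinθ₁ = 0.0831/√(0.0831²+0.0188²) = 0.9754; sinθ₂ = 0.0165/√(0.0165²+0.0188²) = 0.6596.
B = (4π×10⁻⁷ × 1.32) / (4π × 0.0188) × (0.9754 + 0.6596) = 1.15×10⁻⁵ T.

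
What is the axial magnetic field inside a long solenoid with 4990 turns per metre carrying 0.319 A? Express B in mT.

B ≈ 2.00 mT

Inside a long solenoid, B = μ₀nI with n = 4990 turns/m.
B = 4π×10⁻⁷ × 4990 × 0.319 = 2.00×10⁻³ T.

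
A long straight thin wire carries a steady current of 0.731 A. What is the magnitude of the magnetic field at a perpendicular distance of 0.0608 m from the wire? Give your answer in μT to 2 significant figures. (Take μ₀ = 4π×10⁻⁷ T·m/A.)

For an infinitely long straight wire, B = μ₀I/(2πd).
B = (4π×10⁻⁷ × 0.731) / (2π × 0.0608) = 2.40×10⁻⁶ T.

B ≈ 2.4 μT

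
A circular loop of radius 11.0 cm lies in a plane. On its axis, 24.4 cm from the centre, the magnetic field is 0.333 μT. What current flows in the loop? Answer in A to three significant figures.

On the axis of a loop, B = μ₀IR²/[2(R²+z²)^(3/2)], so I = 2B(R²+z²)^(3/2)/(μ₀R²).
R² + z² = 0.0121 + 0.05954 = 0.07164 m²; raised to 3/2 gives 1.92×10⁻² m³.
I = 2 × 3.33×10⁻⁷ × 1.92×10⁻² / (1.26×10⁻⁶ × 0.0121) = 0.840 A.

I ≈ 0.840 A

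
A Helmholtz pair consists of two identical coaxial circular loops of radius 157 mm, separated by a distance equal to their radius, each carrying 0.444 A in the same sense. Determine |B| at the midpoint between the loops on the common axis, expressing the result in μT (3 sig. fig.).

B ≈ 2.54 μT

Each loop contributes B = μ₀IR²/[2(R²+z²)^(3/2)] on the axis, with z measured from that loop.
Loop 1 (z = 0.0785 m): B₁ = 1.27×10⁻⁶ T. Loop 2 (z = 0.0785 m): B₂ = 1.27×10⁻⁶ T.
The fields add: B = B₁ + B₂ = 2.54×10⁻⁶ T.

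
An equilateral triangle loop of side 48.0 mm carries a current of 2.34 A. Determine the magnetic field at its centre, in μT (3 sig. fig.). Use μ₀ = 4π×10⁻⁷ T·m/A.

Each side is a finite straight segment at perpendicular distance d = a/(2 tan(π/3)) = 0.01386 m from the centre, with end-angles ±π/3.
One side contributes B₁ = (μ₀I/4πd)·2 sin(π/3) = 2.92×10⁻⁵ T.
All 3 sides add in the same direction: B = 3 × 2.92×10⁻⁵ = 8.77×10⁻⁵ T.

B ≈ 87.7 μT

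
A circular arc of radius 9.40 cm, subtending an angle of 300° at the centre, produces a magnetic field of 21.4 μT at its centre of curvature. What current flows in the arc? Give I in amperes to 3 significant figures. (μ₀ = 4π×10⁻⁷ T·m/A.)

For a circular arc, B = μ₀Iφ/(4πR) with φ in radians; here φ = 5.236 rad.
So I = 4πRB/(μ₀φ) = 4π × 0.094 × 2.14×10⁻⁵ / (4π×10⁻⁷ × 5.236) = 3.84 A.

I ≈ 3.84 A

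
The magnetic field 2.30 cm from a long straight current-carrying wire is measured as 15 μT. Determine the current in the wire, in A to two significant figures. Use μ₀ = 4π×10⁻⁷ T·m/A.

I ≈ 1.7 A

For a long straight wire B = μ₀I/(2πd), so I = 2πdB/μ₀.
I = 2π × 0.023 × 1.50×10⁻⁵ / (4π×10⁻⁷) = 1.72 A.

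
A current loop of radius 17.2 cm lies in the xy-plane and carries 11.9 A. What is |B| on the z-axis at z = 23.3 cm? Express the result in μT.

On the axis of a circular loop, B = μ₀IR² / [2(R²+z²)^(3/2)].
R² + z² = (0.172)² + (0.233)² = 0.08387 m², and (R²+z²)^(3/2) = 2.43×10⁻² m³.
B = (4π×10⁻⁷ × 11.9 × 0.02958) / (2 × 2.43×10⁻²) = 9.11×10⁻⁶ T.

B ≈ 9.11 μT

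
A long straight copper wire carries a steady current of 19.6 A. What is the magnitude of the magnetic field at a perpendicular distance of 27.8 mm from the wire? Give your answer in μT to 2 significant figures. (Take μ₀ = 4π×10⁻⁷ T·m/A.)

For an infinitely long straight wire, B = μ₀I/(2πd).
B = (4π×10⁻⁷ × 19.6) / (2π × 0.0278) = 1.41×10⁻⁴ T.

B ≈ 140 μT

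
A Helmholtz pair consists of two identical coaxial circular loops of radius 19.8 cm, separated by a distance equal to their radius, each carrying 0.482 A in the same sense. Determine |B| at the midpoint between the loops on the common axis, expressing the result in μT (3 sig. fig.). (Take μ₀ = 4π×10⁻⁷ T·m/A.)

B ≈ 2.19 μT

Each loop contributes B = μ₀IR²/[2(R²+z²)^(3/2)] on the axis, with z measured from that loop.
Loop 1 (z = 0.099 m): B₁ = 1.09×10⁻⁶ T. Loop 2 (z = 0.099 m): B₂ = 1.09×10⁻⁶ T.
The fields add: B = B₁ + B₂ = 2.19×10⁻⁶ T.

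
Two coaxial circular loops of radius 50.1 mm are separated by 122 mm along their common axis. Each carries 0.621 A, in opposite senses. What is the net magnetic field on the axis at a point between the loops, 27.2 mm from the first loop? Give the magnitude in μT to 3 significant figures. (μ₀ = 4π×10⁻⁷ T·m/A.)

B ≈ 4.49 μT

Each loop contributes B = μ₀IR²/[2(R²+z²)^(3/2)] on the axis, with z measured from that loop.
Loop 1 (z = 0.0272 m): B₁ = 5.29×10⁻⁶ T. Loop 2 (z = 0.0948 m): B₂ = 7.94×10⁻⁷ T.
The fields oppose: B = |B₁ − B₂| = 4.49×10⁻⁶ T.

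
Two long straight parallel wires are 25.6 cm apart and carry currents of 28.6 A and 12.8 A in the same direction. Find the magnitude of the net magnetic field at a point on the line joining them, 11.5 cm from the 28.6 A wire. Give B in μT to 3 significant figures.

Each long wire gives B = μ₀I/(2πd). Distances are d₁ = 0.115 m and d₂ = 0.141 m.
B₁ = 4.97×10⁻⁵ T, B₂ = 1.82×10⁻⁵ T.
Between parallel currents the two contributions point in opposite directions, so they subtract. B = |B₁ − B₂| = |4.97×10⁻⁵ − 1.82×10⁻⁵| = 3.16×10⁻⁵ T.

B ≈ 31.6 μT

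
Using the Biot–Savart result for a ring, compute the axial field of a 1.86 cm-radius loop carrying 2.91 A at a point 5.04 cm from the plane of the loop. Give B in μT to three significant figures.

B ≈ 4.08 μT

On the axis of a circular loop, B = μ₀IR² / [2(R²+z²)^(3/2)].
R² + z² = (0.0186)² + (0.0504)² = 0.002886 m², and (R²+z²)^(3/2) = 1.55×10⁻⁴ m³.
B = (4π×10⁻⁷ × 2.91 × 0.000346) / (2 × 1.55×10⁻⁴) = 4.08×10⁻⁶ T.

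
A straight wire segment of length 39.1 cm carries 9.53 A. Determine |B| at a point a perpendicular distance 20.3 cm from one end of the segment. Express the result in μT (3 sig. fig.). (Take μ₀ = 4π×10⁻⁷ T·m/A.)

For a finite straight segment, B = (μ₀I/4πd)(sinθ₁ + sinθ₂), where θ₁, θ₂ are the angles from the perpendicular to each end.
The perpendicular foot is at one end, so the two end-offsets along the wire are 0 and L = 0.391 m.
sinθ₁ = 0/√(0²+0.203²) = 0.0000; sinθ₂ = 0.391/√(0.391²+0.203²) = 0.8875.
B = (4π×10⁻⁷ × 9.53) / (4π × 0.203) × (0.0000 + 0.8875) = 4.17×10⁻⁶ T.

B ≈ 4.17 μT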